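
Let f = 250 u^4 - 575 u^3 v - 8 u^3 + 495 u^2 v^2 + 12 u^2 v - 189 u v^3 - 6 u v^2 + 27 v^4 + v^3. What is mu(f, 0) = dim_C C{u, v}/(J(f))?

The Hessian of f at 0 has rank 0. Corank 2; j^3 = -(2*u - v)^3 is a perfect cube, so E-series; the 4-jet and mu = 7 give E_7.

7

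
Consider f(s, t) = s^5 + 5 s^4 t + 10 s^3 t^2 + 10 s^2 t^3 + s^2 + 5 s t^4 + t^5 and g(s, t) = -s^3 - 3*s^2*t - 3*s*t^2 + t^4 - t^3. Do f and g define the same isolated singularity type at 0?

No.

The Hessian of f at 0 is [[2, 0], [0, 0]] with rank 1, so corank 1. A Groebner basis of the Jacobian ideal J(f) in C{s,t} is {t^4, s}; counting standard monomials gives mu = 4. Corank 1: A-series; mu = 4 gives A_4. The Hessian of g at 0 is [[0, 0], [0, 0]] with rank 0, so corank 2. A Groebner basis of the Jacobian ideal J(g) in C{s,t} is {t^3, s^2 + 2*s*t + t^2}; counting standard monomials gives mu = 6. Corank 2; j^3 = -(s + t)^3 is a perfect cube, so E-series; the 4-jet and mu = 6 give E_6. f is A_4 but g is E_6, hence not right-equivalent.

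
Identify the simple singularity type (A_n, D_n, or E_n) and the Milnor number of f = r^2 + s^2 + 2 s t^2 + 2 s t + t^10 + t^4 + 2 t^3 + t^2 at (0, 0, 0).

The Hessian of f at 0 is [[2, 2, 0], [2, 2, 0], [0, 0, 2]] with rank 2, so corank 1. A Groebner basis of the Jacobian ideal J(f) in C{s,t,r} is {s^5 + 10*s^4 + 30*s^3*t - 35*s^3 - 54*s^2*t + 23*s^2 + 27*s*t - 4*s - 4*t, s^4*t - 4*s^4 - 10*s^3*t + 10*s^3 + 15*s^2*t - 6*s^2 - 7*s*t + s + t, s + t^2 + t, r}; counting standard monomials gives mu = 9. Corank 1: A-series; mu = 9 gives A_9.

Type A9, Milnor number mu = 9.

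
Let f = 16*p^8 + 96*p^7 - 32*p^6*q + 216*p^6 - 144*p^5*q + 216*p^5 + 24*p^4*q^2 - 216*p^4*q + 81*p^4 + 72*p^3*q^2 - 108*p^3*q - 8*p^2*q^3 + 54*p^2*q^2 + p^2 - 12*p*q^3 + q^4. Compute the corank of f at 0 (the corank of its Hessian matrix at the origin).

1

Hessian at 0 has rank 1.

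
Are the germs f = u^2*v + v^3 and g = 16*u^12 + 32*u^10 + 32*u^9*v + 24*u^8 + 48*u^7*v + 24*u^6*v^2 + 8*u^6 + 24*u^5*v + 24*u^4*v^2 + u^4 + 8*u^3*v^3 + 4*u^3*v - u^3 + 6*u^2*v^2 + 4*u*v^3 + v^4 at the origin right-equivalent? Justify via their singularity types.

The Hessian of f at 0 is [[0, 0], [0, 0]] with rank 0, so corank 2. A Groebner basis of the Jacobian ideal J(f) in C{u,v} is {v^3, u^2 + 3*v^2, u*v}; counting standard monomials gives mu = 4. Corank 2; j^3 = v*(u^2 + v^2) splits into three distinct lines over C (the quadratic factor has nonzero discriminant), so D_4. The Hessian of g at 0 is [[0, 0], [0, 0]] with rank 0, so corank 2. A Groebner basis of the Jacobian ideal J(g) in C{u,v} is {v^4, u*v^2 + v^3/3, u^2}; counting standard monomials gives mu = 6. Corank 2; j^3 = -u^3 is a perfect cube, so E-series; the 4-jet and mu = 6 give E_6. f is D_4 but g is E_6, hence not right-equivalent.

No.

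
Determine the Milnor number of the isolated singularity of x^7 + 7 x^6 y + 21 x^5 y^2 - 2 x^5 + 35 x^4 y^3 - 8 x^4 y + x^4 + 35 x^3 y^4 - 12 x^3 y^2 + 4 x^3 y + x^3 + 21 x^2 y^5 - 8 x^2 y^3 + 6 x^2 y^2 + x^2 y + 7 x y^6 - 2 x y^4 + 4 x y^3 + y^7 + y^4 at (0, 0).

5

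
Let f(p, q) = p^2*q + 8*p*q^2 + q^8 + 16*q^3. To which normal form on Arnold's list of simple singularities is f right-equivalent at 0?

The Hessian of f at 0 has rank 0. Corank 2; j^3 = q*(p + 4*q)^2 has shape L^2 M (L != M), so D-series; mu = 9 gives D_9.

D9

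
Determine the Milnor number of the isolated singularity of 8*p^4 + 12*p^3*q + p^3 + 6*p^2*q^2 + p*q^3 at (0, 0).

7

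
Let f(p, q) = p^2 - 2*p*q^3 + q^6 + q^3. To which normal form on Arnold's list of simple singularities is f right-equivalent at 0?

A_2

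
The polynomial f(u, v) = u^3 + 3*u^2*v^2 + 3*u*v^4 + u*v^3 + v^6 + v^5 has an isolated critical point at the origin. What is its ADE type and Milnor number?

The Hessian of f at 0 is [[0, 0], [0, 0]] with rank 0, so corank 2. A Groebner basis of the Jacobian ideal J(f) in C{u,v} is {-u^2 + v^4 - v^3/3, u^3, u^2*v + u^2/3 + v^3/9, u^2 + u*v^2 + v^3/3}; counting standard monomials gives mu = 7. Corank 2; j^3 = u^3 is a perfect cube, so E-series; the 4-jet and mu = 7 give E_7.

Type E_7, Milnor number mu = 7.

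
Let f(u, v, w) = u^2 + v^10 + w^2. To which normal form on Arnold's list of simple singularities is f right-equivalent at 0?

A_{9}

The Hessian of f at 0 has rank 2. Corank 1: A-series; mu = 9 gives A_9.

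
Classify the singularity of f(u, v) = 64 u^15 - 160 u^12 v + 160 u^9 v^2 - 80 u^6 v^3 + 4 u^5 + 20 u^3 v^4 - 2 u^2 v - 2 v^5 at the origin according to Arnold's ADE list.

The Hessian of f at 0 has rank 0. Corank 2; j^3 = -2*u^2*v has shape L^2 M (L != M), so D-series; mu = 6 gives D_6.

D6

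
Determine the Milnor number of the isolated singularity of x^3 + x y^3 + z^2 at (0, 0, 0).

The Hessian of f at 0 has rank 1. Corank 2; j^3 = x^3 is a perfect cube, so E-series; the 4-jet and mu = 7 give E_7.

7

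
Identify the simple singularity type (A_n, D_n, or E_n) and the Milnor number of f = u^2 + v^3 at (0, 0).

Type A_2, Milnor number mu = 2.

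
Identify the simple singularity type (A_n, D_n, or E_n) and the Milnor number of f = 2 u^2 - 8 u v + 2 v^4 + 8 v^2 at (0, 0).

The Hessian of f at 0 has rank 1. Corank 1: A-series; mu = 3 gives A_3.

Type A_3, Milnor number mu = 3.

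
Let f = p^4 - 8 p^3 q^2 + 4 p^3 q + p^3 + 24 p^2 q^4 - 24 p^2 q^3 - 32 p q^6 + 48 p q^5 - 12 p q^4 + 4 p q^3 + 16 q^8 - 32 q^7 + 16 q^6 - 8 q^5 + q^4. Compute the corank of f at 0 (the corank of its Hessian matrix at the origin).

Hessian at 0 has rank 0.

2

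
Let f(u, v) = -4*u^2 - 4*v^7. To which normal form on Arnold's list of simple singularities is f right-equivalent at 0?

A_6

The Hessian of f at 0 has rank 1. Corank 1: A-series; mu = 6 gives A_6.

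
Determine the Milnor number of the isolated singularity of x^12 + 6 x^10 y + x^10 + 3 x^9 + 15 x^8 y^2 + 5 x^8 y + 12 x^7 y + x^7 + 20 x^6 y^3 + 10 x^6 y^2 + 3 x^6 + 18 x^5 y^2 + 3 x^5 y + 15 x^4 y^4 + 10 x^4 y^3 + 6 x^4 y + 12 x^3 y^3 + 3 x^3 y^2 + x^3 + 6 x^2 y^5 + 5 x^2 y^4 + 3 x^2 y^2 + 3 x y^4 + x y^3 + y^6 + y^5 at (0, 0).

7

The Hessian of f at 0 has rank 0. Corank 2; j^3 = x^3 is a perfect cube, so E-series; the 4-jet and mu = 7 give E_7.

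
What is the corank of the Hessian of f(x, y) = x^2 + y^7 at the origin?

1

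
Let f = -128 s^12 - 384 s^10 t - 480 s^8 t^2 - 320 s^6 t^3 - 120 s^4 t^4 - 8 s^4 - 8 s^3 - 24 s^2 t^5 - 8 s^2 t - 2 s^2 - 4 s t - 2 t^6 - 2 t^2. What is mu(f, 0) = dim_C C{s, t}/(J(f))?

The Hessian of f at 0 is [[-4, -4], [-4, -4]] with rank 1, so corank 1. A Groebner basis of the Jacobian ideal J(f) in C{s,t} is {s*t^2 - 3*s*t/2 + s/4 - t^2 + t/4, 5*s*t/2 - s/2 + t^3 + 3*t^2/2 - t/2, s^2 + s/2 + t/2}; counting standard monomials gives mu = 5. Corank 1: A-series; mu = 5 gives A_5.

5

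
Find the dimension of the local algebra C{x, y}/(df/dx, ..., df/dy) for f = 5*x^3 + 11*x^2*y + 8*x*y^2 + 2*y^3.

The Hessian of f at 0 has rank 0. Corank 2; j^3 = (x + y)*(5*x^2 + 6*x*y + 2*y^2) splits into three distinct lines over C (the quadratic factor has nonzero discriminant), so D_4.

4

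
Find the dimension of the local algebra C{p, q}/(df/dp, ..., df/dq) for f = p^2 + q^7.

6

The Hessian of f at 0 has rank 1. Corank 1: A-series; mu = 6 gives A_6.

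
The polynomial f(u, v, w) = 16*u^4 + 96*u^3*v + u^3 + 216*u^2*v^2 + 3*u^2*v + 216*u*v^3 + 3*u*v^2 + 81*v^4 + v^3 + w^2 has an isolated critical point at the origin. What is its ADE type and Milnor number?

The Hessian of f at 0 is [[0, 0, 0], [0, 0, 0], [0, 0, 2]] with rank 1, so corank 2. A Groebner basis of the Jacobian ideal J(f) in C{u,v,w} is {v^4, u*v^2 + 7*v^3/6, u^2 + 2*u*v + v^2, w}; counting standard monomials gives mu = 6. Corank 2; j^3 = (u + v)^3 is a perfect cube, so E-series; the 4-jet and mu = 6 give E_6.

Type E_{6}, Milnor number mu = 6.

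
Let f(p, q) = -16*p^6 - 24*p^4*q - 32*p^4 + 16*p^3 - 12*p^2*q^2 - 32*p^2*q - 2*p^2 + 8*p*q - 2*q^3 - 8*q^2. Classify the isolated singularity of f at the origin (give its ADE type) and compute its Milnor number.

The Hessian of f at 0 is [[-4, 8], [8, -16]] with rank 1, so corank 1. A Groebner basis of the Jacobian ideal J(f) in C{p,q} is {q^2, p - 2*q}; counting standard monomials gives mu = 2. Corank 1: A-series; mu = 2 gives A_2.

Type A_2, Milnor number mu = 2.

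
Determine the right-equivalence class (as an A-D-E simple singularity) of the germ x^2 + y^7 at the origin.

A_6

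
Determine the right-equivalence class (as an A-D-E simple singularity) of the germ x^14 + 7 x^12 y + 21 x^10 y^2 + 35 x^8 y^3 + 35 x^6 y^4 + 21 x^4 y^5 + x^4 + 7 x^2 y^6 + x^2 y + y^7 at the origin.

D_{8}

The Hessian of f at 0 is [[0, 0], [0, 0]] with rank 0, so corank 2. A Groebner basis of the Jacobian ideal J(f) in C{x,y} is {x^2/7 + y^6, x^3, x*y}; counting standard monomials gives mu = 8. Corank 2; j^3 = x^2*y has shape L^2 M (L != M), so D-series; mu = 8 gives D_8.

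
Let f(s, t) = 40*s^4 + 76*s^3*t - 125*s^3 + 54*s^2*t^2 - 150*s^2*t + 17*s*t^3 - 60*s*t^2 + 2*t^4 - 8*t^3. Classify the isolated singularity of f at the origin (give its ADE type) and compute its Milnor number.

Type E_{7}, Milnor number mu = 7.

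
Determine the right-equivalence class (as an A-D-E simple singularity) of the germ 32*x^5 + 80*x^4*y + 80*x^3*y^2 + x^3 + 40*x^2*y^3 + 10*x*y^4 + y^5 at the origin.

The Hessian of f at 0 has rank 0. Corank 2; j^3 = x^3 is a perfect cube, so E-series; the 5-jet and mu = 8 give E_8.

E_8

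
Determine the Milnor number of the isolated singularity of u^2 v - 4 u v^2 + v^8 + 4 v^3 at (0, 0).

The Hessian of f at 0 has rank 0. Corank 2; j^3 = v*(u - 2*v)^2 has shape L^2 M (L != M), so D-series; mu = 9 gives D_9.

9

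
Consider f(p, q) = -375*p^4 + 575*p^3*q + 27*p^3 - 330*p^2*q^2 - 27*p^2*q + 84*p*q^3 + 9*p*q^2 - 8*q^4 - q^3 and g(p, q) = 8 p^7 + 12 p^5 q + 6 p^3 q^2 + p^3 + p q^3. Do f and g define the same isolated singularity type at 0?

The Hessian of f at 0 has rank 0. Corank 2; j^3 = (3*p - q)^3 is a perfect cube, so E-series; the 4-jet and mu = 7 give E_7. The Hessian of g at 0 has rank 0. Corank 2; j^3 = p^3 is a perfect cube, so E-series; the 4-jet and mu = 7 give E_7. Both have type E_7, hence right-equivalent.

Yes.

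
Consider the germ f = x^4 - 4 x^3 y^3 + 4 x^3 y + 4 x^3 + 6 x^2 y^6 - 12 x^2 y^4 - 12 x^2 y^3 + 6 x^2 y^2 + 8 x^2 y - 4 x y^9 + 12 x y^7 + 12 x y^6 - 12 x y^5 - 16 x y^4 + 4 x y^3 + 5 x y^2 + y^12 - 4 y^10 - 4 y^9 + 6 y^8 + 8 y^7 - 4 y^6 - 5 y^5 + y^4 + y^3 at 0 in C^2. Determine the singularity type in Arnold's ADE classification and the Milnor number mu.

The Hessian of f at 0 has rank 0. Corank 2; j^3 = (x + y)*(2*x + y)^2 has shape L^2 M (L != M), so D-series; mu = 5 gives D_5.

Type D_{5}, Milnor number mu = 5.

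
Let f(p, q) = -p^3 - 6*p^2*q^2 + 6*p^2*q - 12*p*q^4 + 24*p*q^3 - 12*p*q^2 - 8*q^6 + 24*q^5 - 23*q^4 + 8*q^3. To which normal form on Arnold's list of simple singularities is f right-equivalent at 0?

E6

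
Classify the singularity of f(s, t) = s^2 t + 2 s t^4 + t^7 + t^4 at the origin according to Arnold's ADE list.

D5

The Hessian of f at 0 has rank 0. Corank 2; j^3 = s^2*t has shape L^2 M (L != M), so D-series; mu = 5 gives D_5.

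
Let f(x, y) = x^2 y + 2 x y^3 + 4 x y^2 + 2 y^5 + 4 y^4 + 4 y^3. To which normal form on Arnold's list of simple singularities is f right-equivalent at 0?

D_6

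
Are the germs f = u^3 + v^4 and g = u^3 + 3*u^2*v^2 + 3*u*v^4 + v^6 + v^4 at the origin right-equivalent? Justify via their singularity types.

Yes.

The Hessian of f at 0 has rank 0. Corank 2; j^3 = u^3 is a perfect cube, so E-series; the 4-jet and mu = 6 give E_6. The Hessian of g at 0 has rank 0. Corank 2; j^3 = u^3 is a perfect cube, so E-series; the 4-jet and mu = 6 give E_6. Both have type E_6, hence right-equivalent.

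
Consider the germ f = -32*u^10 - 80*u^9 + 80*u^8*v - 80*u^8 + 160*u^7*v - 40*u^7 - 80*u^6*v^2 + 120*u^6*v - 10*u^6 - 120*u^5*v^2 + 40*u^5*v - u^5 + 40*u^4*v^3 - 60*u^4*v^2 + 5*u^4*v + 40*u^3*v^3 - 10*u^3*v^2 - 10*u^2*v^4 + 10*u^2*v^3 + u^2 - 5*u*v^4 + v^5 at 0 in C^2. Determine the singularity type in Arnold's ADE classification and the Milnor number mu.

Type A_{4}, Milnor number mu = 4.

The Hessian of f at 0 is [[2, 0], [0, 0]] with rank 1, so corank 1. A Groebner basis of the Jacobian ideal J(f) in C{u,v} is {v^4, u}; counting standard monomials gives mu = 4. Corank 1: A-series; mu = 4 gives A_4.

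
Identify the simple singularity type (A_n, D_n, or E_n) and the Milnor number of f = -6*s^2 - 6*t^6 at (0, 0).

Type A5, Milnor number mu = 5.

The Hessian of f at 0 is [[-12, 0], [0, 0]] with rank 1, so corank 1. A Groebner basis of the Jacobian ideal J(f) in C{s,t} is {t^5, s}; counting standard monomials gives mu = 5. Corank 1: A-series; mu = 5 gives A_5.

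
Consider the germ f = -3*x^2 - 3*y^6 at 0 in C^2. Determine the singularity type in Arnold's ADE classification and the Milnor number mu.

Type A_5, Milnor number mu = 5.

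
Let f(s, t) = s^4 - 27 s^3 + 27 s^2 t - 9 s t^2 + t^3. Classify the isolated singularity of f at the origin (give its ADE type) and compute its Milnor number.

Type E_6, Milnor number mu = 6.

The Hessian of f at 0 is [[0, 0], [0, 0]] with rank 0, so corank 2. A Groebner basis of the Jacobian ideal J(f) in C{s,t} is {t^4, s*t^2 - 2*t^3/9, s^2 - 2*s*t/3 + t^2/9}; counting standard monomials gives mu = 6. Corank 2; j^3 = -(3*s - t)^3 is a perfect cube, so E-series; the 4-jet and mu = 6 give E_6.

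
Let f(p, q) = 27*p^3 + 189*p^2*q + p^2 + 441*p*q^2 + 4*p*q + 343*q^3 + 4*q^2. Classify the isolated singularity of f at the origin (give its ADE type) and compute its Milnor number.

The Hessian of f at 0 is [[2, 4], [4, 8]] with rank 1, so corank 1. A Groebner basis of the Jacobian ideal J(f) in C{p,q} is {q^2, p + 2*q}; counting standard monomials gives mu = 2. Corank 1: A-series; mu = 2 gives A_2.

Type A2, Milnor number mu = 2.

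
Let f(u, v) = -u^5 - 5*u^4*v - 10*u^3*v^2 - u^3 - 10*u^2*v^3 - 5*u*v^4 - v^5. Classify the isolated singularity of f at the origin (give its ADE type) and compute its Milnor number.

The Hessian of f at 0 is [[0, 0], [0, 0]] with rank 0, so corank 2. A Groebner basis of the Jacobian ideal J(f) in C{u,v} is {v^5, u*v^3 + v^4/4, u^2}; counting standard monomials gives mu = 8. Corank 2; j^3 = -u^3 is a perfect cube, so E-series; the 5-jet and mu = 8 give E_8.

Type E8, Milnor number mu = 8.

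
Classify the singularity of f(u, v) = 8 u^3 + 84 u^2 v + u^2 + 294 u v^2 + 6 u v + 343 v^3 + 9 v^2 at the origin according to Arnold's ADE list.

The Hessian of f at 0 has rank 1. Corank 1: A-series; mu = 2 gives A_2.

A_2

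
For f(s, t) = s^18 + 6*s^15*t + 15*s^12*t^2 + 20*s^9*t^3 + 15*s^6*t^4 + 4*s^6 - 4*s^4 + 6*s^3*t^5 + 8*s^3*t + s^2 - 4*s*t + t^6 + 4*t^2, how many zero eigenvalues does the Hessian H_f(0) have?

1

The Hessian at 0 is [[2, -4], [-4, 8]] of rank 1; hence corank 1.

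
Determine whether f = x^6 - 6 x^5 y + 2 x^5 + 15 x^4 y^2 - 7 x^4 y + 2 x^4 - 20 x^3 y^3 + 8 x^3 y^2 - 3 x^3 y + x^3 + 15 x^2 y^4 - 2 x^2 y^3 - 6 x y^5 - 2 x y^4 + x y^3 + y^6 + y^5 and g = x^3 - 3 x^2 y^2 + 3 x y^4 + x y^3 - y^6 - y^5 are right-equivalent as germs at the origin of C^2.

Yes.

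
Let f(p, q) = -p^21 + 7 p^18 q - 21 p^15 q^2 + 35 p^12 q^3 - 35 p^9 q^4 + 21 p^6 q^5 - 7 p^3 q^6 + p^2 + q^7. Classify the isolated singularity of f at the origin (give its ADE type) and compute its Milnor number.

Type A_{6}, Milnor number mu = 6.

The Hessian of f at 0 has rank 1. Corank 1: A-series; mu = 6 gives A_6.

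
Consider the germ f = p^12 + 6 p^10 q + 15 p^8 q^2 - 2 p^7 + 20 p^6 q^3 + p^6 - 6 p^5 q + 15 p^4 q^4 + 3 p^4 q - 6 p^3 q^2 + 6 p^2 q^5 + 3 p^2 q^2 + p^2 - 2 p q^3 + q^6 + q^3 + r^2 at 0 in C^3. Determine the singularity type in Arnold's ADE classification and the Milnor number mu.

Type A_2, Milnor number mu = 2.

The Hessian of f at 0 has rank 2. Corank 1: A-series; mu = 2 gives A_2.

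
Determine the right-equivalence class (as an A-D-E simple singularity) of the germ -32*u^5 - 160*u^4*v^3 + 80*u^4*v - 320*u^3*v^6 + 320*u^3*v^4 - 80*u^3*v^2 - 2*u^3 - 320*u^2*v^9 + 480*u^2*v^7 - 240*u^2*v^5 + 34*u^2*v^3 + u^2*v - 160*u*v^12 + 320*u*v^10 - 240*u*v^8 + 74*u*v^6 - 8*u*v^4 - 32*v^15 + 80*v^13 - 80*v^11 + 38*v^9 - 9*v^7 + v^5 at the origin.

D_6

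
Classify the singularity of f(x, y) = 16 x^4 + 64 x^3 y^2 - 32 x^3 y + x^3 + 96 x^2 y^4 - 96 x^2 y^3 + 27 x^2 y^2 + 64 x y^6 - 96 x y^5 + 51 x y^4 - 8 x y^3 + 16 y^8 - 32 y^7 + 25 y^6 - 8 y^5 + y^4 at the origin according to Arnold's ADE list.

E_6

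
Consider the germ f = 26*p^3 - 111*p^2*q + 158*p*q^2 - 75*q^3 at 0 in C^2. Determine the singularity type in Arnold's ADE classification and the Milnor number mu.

The Hessian of f at 0 has rank 0. Corank 2; j^3 = (2*p - 3*q)*(13*p^2 - 36*p*q + 25*q^2) splits into three distinct lines over C (the quadratic factor has nonzero discriminant), so D_4.

Type D4, Milnor number mu = 4.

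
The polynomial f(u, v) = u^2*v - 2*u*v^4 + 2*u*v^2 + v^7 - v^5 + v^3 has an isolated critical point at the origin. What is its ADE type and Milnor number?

The Hessian of f at 0 is [[0, 0], [0, 0]] with rank 0, so corank 2. A Groebner basis of the Jacobian ideal J(f) in C{u,v} is {-u*v + v^4 - v^2, u*v^2 + v^3, u^2 + 7*u*v + 6*v^2}; counting standard monomials gives mu = 6. Corank 2; j^3 = v*(u + v)^2 has shape L^2 M (L != M), so D-series; mu = 6 gives D_6.

Type D6, Milnor number mu = 6.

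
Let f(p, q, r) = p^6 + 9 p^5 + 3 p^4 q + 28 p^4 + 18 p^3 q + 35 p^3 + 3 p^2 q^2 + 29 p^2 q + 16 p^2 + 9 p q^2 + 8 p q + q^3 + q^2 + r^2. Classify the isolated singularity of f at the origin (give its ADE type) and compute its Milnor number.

Type A_2, Milnor number mu = 2.

The Hessian of f at 0 has rank 2. Corank 1: A-series; mu = 2 gives A_2.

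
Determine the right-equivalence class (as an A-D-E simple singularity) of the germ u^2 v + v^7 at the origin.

D8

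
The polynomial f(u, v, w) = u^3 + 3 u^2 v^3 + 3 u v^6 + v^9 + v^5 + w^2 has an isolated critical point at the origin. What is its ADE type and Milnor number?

Type E_{8}, Milnor number mu = 8.

The Hessian of f at 0 has rank 1. Corank 2; j^3 = u^3 is a perfect cube, so E-series; the 5-jet and mu = 8 give E_8.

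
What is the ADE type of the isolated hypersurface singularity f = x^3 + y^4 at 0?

The Hessian of f at 0 has rank 0. Corank 2; j^3 = x^3 is a perfect cube, so E-series; the 4-jet and mu = 6 give E_6.

E_6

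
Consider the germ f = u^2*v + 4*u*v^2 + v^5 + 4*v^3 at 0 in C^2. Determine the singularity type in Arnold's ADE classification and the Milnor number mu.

The Hessian of f at 0 is [[0, 0], [0, 0]] with rank 0, so corank 2. A Groebner basis of the Jacobian ideal J(f) in C{u,v} is {u^2/5 + v^4 - 4*v^2/5, u^3 + 8*v^3, u*v + 2*v^2}; counting standard monomials gives mu = 6. Corank 2; j^3 = v*(u + 2*v)^2 has shape L^2 M (L != M), so D-series; mu = 6 gives D_6.

Type D_{6}, Milnor number mu = 6.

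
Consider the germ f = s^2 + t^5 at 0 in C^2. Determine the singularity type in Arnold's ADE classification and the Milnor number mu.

The Hessian of f at 0 is [[2, 0], [0, 0]] with rank 1, so corank 1. A Groebner basis of the Jacobian ideal J(f) in C{s,t} is {t^4, s}; counting standard monomials gives mu = 4. Corank 1: A-series; mu = 4 gives A_4.

Type A_4, Milnor number mu = 4.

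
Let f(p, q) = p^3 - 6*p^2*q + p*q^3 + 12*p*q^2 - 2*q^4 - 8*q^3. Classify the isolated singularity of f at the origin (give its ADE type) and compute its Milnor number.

Type E_{7}, Milnor number mu = 7.

The Hessian of f at 0 is [[0, 0], [0, 0]] with rank 0, so corank 2. A Groebner basis of the Jacobian ideal J(f) in C{p,q} is {p^3 - 6*p^2*q - 48*p^2 + 192*p*q - 192*q^2, 6*p^2 + p*q^2 - 24*p*q + 24*q^2, 3*p^2 - 12*p*q + q^3 + 12*q^2}; counting standard monomials gives mu = 7. Corank 2; j^3 = (p - 2*q)^3 is a perfect cube, so E-series; the 4-jet and mu = 7 give E_7.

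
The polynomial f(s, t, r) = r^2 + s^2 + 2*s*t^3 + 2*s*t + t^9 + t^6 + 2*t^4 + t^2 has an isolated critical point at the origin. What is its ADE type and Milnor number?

Type A_{8}, Milnor number mu = 8.

The Hessian of f at 0 has rank 2. Corank 1: A-series; mu = 8 gives A_8.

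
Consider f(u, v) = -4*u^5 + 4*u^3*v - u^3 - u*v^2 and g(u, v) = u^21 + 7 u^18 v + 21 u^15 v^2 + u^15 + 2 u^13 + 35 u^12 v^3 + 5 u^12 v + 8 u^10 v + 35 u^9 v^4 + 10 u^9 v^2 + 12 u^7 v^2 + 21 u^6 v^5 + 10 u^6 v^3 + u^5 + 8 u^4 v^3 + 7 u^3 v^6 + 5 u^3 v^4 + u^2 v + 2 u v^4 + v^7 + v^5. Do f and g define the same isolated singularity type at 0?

No.

The Hessian of f at 0 is [[0, 0], [0, 0]] with rank 0, so corank 2. A Groebner basis of the Jacobian ideal J(f) in C{u,v} is {v^3, u^2 + v^2/3, u*v}; counting standard monomials gives mu = 4. Corank 2; j^3 = -u*(u^2 + v^2) splits into three distinct lines over C (the quadratic factor has nonzero discriminant), so D_4. The Hessian of g at 0 is [[0, 0], [0, 0]] with rank 0, so corank 2. A Groebner basis of the Jacobian ideal J(g) in C{u,v} is {u*v + v^4, u*v^2, u^2 - 5*u*v}; counting standard monomials gives mu = 6. Corank 2; j^3 = u^2*v has shape L^2 M (L != M), so D-series; mu = 6 gives D_6. f is D_4 but g is D_6, hence not right-equivalent.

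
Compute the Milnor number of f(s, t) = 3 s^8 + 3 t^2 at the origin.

7

The Hessian of f at 0 has rank 1. Corank 1: A-series; mu = 7 gives A_7.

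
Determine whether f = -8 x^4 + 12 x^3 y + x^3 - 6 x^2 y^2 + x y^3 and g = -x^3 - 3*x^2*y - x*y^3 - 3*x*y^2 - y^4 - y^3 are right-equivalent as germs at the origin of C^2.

The Hessian of f at 0 has rank 0. Corank 2; j^3 = x^3 is a perfect cube, so E-series; the 4-jet and mu = 7 give E_7. The Hessian of g at 0 has rank 0. Corank 2; j^3 = -(x + y)^3 is a perfect cube, so E-series; the 4-jet and mu = 7 give E_7. Both have type E_7, hence right-equivalent.

Yes.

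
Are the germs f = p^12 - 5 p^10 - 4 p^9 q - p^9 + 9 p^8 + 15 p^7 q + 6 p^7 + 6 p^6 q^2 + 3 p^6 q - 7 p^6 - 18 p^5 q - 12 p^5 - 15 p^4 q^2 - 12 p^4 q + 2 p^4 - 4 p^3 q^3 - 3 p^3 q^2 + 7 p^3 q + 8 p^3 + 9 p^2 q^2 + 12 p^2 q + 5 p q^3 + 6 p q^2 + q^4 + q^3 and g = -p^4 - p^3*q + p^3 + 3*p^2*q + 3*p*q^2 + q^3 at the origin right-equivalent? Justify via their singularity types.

Yes.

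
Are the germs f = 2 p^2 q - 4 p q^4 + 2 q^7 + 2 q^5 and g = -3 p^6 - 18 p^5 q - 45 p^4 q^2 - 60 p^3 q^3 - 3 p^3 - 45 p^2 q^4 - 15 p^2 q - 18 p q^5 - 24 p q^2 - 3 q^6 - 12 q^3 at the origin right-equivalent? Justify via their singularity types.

No.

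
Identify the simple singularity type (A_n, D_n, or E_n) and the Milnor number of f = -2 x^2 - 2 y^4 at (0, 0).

Type A_3, Milnor number mu = 3.

The Hessian of f at 0 is [[-4, 0], [0, 0]] with rank 1, so corank 1. A Groebner basis of the Jacobian ideal J(f) in C{x,y} is {y^3, x}; counting standard monomials gives mu = 3. Corank 1: A-series; mu = 3 gives A_3.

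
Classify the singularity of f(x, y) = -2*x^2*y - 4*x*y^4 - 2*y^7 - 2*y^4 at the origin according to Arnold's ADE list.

The Hessian of f at 0 is [[0, 0], [0, 0]] with rank 0, so corank 2. A Groebner basis of the Jacobian ideal J(f) in C{x,y} is {x^3, x^2/4 + y^3, x*y}; counting standard monomials gives mu = 5. Corank 2; j^3 = -2*x^2*y has shape L^2 M (L != M), so D-series; mu = 5 gives D_5.

D5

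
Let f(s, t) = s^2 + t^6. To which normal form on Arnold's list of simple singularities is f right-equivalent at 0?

A_{5}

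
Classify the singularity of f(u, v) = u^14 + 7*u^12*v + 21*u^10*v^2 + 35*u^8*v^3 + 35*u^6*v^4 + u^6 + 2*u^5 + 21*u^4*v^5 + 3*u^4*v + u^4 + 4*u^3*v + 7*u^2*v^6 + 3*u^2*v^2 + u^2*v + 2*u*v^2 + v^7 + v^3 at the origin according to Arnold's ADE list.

The Hessian of f at 0 has rank 0. Corank 2; j^3 = v*(u + v)^2 has shape L^2 M (L != M), so D-series; mu = 8 gives D_8.

D_{8}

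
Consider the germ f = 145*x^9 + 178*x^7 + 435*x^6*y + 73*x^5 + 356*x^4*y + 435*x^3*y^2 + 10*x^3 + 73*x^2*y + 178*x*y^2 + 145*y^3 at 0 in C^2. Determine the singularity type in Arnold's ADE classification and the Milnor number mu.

Type D_{4}, Milnor number mu = 4.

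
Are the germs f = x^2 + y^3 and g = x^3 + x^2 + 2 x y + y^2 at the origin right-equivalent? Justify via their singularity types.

The Hessian of f at 0 has rank 1. Corank 1: A-series; mu = 2 gives A_2. The Hessian of g at 0 has rank 1. Corank 1: A-series; mu = 2 gives A_2. Both have type A_2, hence right-equivalent.

Yes.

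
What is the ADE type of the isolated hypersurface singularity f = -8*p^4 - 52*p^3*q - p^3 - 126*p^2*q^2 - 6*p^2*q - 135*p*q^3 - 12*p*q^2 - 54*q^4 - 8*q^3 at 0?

The Hessian of f at 0 is [[0, 0], [0, 0]] with rank 0, so corank 2. A Groebner basis of the Jacobian ideal J(f) in C{p,q} is {3*p^2/4 + 3*p*q + q^4 - q^3/4 + 3*q^2, p^3 + 21*p^2/2 + 42*p*q + 9*q^3/2 + 42*q^2, p^2*q - 15*p^2/4 - 15*p*q - 11*q^3/4 - 15*q^2, p^2 + p*q^2 + 4*p*q + 5*q^3/3 + 4*q^2}; counting standard monomials gives mu = 7. Corank 2; j^3 = -(p + 2*q)^3 is a perfect cube, so E-series; the 4-jet and mu = 7 give E_7.

E_7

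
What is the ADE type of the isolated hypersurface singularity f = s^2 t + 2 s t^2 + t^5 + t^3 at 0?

The Hessian of f at 0 is [[0, 0], [0, 0]] with rank 0, so corank 2. A Groebner basis of the Jacobian ideal J(f) in C{s,t} is {s^2/5 + t^4 - t^2/5, s^3 + t^3, s*t + t^2}; counting standard monomials gives mu = 6. Corank 2; j^3 = t*(s + t)^2 has shape L^2 M (L != M), so D-series; mu = 6 gives D_6.

D6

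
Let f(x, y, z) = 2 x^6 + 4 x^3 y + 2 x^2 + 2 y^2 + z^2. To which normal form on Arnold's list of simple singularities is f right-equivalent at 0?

A_{1}

The Hessian of f at 0 has rank 3. Corank 0: nondegenerate Morse point, so A_1.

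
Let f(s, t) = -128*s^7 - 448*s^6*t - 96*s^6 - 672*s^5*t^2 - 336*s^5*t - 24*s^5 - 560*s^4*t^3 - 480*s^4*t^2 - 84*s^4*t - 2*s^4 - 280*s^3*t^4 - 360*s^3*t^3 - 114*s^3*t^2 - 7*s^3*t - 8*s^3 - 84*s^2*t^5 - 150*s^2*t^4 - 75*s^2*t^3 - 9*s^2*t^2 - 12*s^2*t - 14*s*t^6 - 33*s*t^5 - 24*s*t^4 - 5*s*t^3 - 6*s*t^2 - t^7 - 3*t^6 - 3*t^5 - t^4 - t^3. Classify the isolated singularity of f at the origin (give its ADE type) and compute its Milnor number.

Type E_{7}, Milnor number mu = 7.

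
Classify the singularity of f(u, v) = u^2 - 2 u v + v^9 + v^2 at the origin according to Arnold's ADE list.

A_{8}

The Hessian of f at 0 has rank 1. Corank 1: A-series; mu = 8 gives A_8.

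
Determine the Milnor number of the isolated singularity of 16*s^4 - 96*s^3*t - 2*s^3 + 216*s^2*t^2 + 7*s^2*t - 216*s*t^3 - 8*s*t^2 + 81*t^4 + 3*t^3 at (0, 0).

5

The Hessian of f at 0 has rank 0. Corank 2; j^3 = -(s - t)^2*(2*s - 3*t) has shape L^2 M (L != M), so D-series; mu = 5 gives D_5.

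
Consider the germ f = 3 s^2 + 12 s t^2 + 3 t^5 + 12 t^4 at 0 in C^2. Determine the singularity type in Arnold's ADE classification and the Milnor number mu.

Type A4, Milnor number mu = 4.

The Hessian of f at 0 has rank 1. Corank 1: A-series; mu = 4 gives A_4.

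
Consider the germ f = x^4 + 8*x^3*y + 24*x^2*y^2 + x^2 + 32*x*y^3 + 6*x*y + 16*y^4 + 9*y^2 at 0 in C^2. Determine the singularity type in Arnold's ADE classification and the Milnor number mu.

Type A3, Milnor number mu = 3.

The Hessian of f at 0 has rank 1. Corank 1: A-series; mu = 3 gives A_3.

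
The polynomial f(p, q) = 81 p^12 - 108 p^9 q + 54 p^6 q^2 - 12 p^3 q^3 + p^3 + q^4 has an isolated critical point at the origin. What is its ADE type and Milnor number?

Type E6, Milnor number mu = 6.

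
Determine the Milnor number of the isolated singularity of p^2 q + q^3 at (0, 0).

4

The Hessian of f at 0 has rank 0. Corank 2; j^3 = q*(p^2 + q^2) splits into three distinct lines over C (the quadratic factor has nonzero discriminant), so D_4.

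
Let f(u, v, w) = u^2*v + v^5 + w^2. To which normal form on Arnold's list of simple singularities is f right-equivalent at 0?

The Hessian of f at 0 has rank 1. Corank 2; j^3 = u^2*v has shape L^2 M (L != M), so D-series; mu = 6 gives D_6.

D_{6}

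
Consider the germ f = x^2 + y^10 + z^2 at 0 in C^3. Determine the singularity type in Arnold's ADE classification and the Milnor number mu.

Type A_9, Milnor number mu = 9.

The Hessian of f at 0 has rank 2. Corank 1: A-series; mu = 9 gives A_9.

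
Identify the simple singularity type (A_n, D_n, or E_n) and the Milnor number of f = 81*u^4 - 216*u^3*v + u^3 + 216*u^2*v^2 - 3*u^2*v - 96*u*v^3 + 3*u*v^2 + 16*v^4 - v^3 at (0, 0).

Type E_6, Milnor number mu = 6.

The Hessian of f at 0 has rank 0. Corank 2; j^3 = (u - v)^3 is a perfect cube, so E-series; the 4-jet and mu = 6 give E_6.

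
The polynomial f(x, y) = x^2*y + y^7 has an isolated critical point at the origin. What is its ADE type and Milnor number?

Type D_{8}, Milnor number mu = 8.

The Hessian of f at 0 is [[0, 0], [0, 0]] with rank 0, so corank 2. A Groebner basis of the Jacobian ideal J(f) in C{x,y} is {x^2/7 + y^6, x^3, x*y}; counting standard monomials gives mu = 8. Corank 2; j^3 = x^2*y has shape L^2 M (L != M), so D-series; mu = 8 gives D_8.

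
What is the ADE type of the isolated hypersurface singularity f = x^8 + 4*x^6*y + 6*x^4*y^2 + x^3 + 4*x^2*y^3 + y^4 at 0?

E6

The Hessian of f at 0 has rank 0. Corank 2; j^3 = x^3 is a perfect cube, so E-series; the 4-jet and mu = 6 give E_6.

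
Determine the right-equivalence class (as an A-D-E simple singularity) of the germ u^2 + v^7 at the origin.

A6

The Hessian of f at 0 has rank 1. Corank 1: A-series; mu = 6 gives A_6.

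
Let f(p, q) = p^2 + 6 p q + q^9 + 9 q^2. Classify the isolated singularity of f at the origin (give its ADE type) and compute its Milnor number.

The Hessian of f at 0 has rank 1. Corank 1: A-series; mu = 8 gives A_8.

Type A_8, Milnor number mu = 8.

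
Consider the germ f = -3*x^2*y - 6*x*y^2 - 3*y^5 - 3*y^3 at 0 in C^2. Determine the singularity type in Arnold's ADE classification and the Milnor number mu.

Type D_{6}, Milnor number mu = 6.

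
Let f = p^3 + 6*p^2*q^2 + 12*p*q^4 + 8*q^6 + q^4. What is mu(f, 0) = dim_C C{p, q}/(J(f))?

6

The Hessian of f at 0 has rank 0. Corank 2; j^3 = p^3 is a perfect cube, so E-series; the 4-jet and mu = 6 give E_6.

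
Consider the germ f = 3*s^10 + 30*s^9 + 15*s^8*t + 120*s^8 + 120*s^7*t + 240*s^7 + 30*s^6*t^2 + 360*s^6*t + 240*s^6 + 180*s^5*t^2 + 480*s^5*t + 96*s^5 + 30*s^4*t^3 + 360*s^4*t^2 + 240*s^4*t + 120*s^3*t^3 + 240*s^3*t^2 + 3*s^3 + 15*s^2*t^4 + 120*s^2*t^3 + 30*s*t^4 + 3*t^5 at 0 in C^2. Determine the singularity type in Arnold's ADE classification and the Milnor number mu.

Type E8, Milnor number mu = 8.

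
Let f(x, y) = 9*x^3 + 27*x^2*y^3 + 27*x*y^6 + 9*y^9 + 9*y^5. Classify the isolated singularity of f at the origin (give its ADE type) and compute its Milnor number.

The Hessian of f at 0 has rank 0. Corank 2; j^3 = 9*x^3 is a perfect cube, so E-series; the 5-jet and mu = 8 give E_8.

Type E8, Milnor number mu = 8.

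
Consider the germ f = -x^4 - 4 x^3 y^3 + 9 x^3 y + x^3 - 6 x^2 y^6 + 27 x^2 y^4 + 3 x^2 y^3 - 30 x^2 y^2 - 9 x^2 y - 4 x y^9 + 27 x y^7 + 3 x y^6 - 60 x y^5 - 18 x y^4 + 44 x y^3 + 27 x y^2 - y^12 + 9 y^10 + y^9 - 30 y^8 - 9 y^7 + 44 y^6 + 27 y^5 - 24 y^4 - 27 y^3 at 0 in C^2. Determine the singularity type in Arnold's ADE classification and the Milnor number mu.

The Hessian of f at 0 is [[0, 0], [0, 0]] with rank 0, so corank 2. A Groebner basis of the Jacobian ideal J(f) in C{x,y} is {3*x^2 - 18*x*y + y^4 - y^3 + 27*y^2, x^3 - 45*x^2 + 270*x*y - 12*y^3 - 405*y^2, x^2*y - 11*x^2 + 66*x*y - 16*y^3/3 - 99*y^2, -2*x^2 + x*y^2 + 12*x*y - 7*y^3/3 - 18*y^2}; counting standard monomials gives mu = 7. Corank 2; j^3 = (x - 3*y)^3 is a perfect cube, so E-series; the 4-jet and mu = 7 give E_7.

Type E_{7}, Milnor number mu = 7.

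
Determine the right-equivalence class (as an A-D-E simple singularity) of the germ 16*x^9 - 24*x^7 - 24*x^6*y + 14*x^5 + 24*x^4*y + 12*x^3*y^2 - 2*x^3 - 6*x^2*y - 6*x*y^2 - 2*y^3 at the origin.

E_{8}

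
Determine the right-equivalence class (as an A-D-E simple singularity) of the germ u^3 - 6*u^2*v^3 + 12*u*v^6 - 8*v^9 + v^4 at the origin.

The Hessian of f at 0 has rank 0. Corank 2; j^3 = u^3 is a perfect cube, so E-series; the 4-jet and mu = 6 give E_6.

E_6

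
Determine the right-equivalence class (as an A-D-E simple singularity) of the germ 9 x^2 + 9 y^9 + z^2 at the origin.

A8

The Hessian of f at 0 has rank 2. Corank 1: A-series; mu = 8 gives A_8.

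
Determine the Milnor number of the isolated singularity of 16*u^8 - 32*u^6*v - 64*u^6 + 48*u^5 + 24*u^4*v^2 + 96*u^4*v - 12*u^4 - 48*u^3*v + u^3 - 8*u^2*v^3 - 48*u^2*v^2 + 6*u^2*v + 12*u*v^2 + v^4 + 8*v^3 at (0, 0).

The Hessian of f at 0 is [[0, 0], [0, 0]] with rank 0, so corank 2. A Groebner basis of the Jacobian ideal J(f) in C{u,v} is {u^3 - 3*u^2/8 - 3*u*v/2 - 3*v^2/2, u^2*v + u^2/8 + u*v/2 + v^2/2, -u^2/32 + u*v^2 - u*v/8 - v^2/8, v^3}; counting standard monomials gives mu = 6. Corank 2; j^3 = (u + 2*v)^3 is a perfect cube, so E-series; the 4-jet and mu = 6 give E_6.

6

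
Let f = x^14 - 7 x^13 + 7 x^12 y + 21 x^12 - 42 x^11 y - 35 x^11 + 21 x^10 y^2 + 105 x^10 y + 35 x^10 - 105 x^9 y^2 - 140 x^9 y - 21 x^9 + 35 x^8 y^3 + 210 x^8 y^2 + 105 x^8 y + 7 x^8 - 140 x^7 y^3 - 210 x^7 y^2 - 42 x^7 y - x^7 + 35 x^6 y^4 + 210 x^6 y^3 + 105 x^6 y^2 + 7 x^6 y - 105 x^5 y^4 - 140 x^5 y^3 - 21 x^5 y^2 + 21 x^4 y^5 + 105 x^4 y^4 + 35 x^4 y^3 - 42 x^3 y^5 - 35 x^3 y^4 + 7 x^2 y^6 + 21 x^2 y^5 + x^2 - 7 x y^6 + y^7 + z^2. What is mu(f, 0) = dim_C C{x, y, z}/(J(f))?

6

The Hessian of f at 0 is [[2, 0, 0], [0, 0, 0], [0, 0, 2]] with rank 2, so corank 1. A Groebner basis of the Jacobian ideal J(f) in C{x,y,z} is {y^6, x, z}; counting standard monomials gives mu = 6. Corank 1: A-series; mu = 6 gives A_6.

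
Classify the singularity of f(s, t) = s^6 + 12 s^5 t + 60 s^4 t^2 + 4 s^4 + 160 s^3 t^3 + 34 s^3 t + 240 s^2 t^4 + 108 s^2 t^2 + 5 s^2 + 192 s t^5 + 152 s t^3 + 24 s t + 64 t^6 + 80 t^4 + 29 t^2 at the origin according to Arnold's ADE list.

A_{1}

The Hessian of f at 0 has rank 2. Corank 0: nondegenerate Morse point, so A_1.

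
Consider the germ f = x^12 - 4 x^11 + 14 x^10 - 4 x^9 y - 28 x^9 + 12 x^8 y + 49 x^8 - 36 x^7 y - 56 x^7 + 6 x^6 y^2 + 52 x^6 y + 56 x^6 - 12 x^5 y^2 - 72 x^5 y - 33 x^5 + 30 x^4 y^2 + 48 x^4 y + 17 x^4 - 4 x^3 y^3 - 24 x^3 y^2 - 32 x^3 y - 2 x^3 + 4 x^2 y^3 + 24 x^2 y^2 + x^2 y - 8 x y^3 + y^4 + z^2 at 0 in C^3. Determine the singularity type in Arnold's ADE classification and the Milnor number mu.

The Hessian of f at 0 is [[0, 0, 0], [0, 0, 0], [0, 0, 2]] with rank 1, so corank 2. A Groebner basis of the Jacobian ideal J(f) in C{x,y,z} is {x*y^2, x*y/8 + y^3, x^2 - x*y/2, z}; counting standard monomials gives mu = 5. Corank 2; j^3 = -x^2*(2*x - y) has shape L^2 M (L != M), so D-series; mu = 5 gives D_5.

Type D5, Milnor number mu = 5.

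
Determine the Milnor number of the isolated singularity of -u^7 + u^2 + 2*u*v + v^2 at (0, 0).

The Hessian of f at 0 has rank 1. Corank 1: A-series; mu = 6 gives A_6.

6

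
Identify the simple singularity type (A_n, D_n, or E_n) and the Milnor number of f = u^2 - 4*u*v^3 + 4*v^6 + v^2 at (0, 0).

Type A_{1}, Milnor number mu = 1.

The Hessian of f at 0 has rank 2. Corank 0: nondegenerate Morse point, so A_1.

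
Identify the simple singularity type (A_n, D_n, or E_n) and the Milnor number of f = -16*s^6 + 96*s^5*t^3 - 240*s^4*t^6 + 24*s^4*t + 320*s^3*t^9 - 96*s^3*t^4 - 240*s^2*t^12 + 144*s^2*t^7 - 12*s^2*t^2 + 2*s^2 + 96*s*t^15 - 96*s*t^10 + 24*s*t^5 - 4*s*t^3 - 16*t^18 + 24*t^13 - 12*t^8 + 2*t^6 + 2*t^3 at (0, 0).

Type A_{2}, Milnor number mu = 2.

The Hessian of f at 0 has rank 1. Corank 1: A-series; mu = 2 gives A_2.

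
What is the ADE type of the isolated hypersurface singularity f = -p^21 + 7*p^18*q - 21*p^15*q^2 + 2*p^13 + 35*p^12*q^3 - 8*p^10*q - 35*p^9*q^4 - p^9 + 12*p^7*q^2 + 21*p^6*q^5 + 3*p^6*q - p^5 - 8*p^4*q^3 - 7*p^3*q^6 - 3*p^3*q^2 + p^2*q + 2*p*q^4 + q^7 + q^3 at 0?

D4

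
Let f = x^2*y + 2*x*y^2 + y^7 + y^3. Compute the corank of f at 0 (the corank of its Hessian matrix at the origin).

2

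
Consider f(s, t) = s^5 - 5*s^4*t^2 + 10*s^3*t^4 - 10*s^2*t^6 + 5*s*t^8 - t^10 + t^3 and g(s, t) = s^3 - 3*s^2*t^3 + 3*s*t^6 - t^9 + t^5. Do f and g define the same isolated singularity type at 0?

The Hessian of f at 0 has rank 0. Corank 2; j^3 = t^3 is a perfect cube, so E-series; the 5-jet and mu = 8 give E_8. The Hessian of g at 0 has rank 0. Corank 2; j^3 = s^3 is a perfect cube, so E-series; the 5-jet and mu = 8 give E_8. Both have type E_8, hence right-equivalent.

Yes.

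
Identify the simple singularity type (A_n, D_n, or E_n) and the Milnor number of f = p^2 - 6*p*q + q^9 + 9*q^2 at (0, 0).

Type A_8, Milnor number mu = 8.

The Hessian of f at 0 has rank 1. Corank 1: A-series; mu = 8 gives A_8.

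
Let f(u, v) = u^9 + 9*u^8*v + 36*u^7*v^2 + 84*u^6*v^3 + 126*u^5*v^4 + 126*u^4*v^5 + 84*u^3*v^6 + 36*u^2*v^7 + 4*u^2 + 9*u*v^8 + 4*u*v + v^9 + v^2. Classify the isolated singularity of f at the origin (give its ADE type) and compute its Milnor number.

The Hessian of f at 0 is [[8, 4], [4, 2]] with rank 1, so corank 1. A Groebner basis of the Jacobian ideal J(f) in C{u,v} is {v^8, u + v/2}; counting standard monomials gives mu = 8. Corank 1: A-series; mu = 8 gives A_8.

Type A_8, Milnor number mu = 8.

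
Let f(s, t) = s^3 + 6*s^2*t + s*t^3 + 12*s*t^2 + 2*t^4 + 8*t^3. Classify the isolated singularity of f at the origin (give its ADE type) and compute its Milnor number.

Type E7, Milnor number mu = 7.

The Hessian of f at 0 has rank 0. Corank 2; j^3 = (s + 2*t)^3 is a perfect cube, so E-series; the 4-jet and mu = 7 give E_7.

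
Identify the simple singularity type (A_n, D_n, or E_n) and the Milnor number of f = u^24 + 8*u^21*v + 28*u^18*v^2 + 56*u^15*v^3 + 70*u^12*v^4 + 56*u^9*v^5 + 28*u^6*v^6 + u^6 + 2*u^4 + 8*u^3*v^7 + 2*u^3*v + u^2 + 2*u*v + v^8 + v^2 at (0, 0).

Type A_{7}, Milnor number mu = 7.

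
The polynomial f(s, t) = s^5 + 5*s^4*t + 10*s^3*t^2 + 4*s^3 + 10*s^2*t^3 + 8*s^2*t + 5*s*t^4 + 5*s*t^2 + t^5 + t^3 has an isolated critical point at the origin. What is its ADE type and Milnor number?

Type D6, Milnor number mu = 6.

The Hessian of f at 0 is [[0, 0], [0, 0]] with rank 0, so corank 2. A Groebner basis of the Jacobian ideal J(f) in C{s,t} is {-32*s*t/5 + t^4 - 16*t^2/5, s*t^2 + t^3/2, s^2 + 3*s*t/2 + t^2/2}; counting standard monomials gives mu = 6. Corank 2; j^3 = (s + t)*(2*s + t)^2 has shape L^2 M (L != M), so D-series; mu = 6 gives D_6.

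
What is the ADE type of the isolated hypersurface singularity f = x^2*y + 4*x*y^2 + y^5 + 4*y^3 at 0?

The Hessian of f at 0 has rank 0. Corank 2; j^3 = y*(x + 2*y)^2 has shape L^2 M (L != M), so D-series; mu = 6 gives D_6.

D_6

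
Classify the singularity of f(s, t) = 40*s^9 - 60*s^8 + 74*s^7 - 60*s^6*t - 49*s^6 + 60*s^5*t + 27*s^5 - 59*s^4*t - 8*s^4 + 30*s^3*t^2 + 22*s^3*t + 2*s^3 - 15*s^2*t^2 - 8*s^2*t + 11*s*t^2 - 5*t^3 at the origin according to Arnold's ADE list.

D4

The Hessian of f at 0 has rank 0. Corank 2; j^3 = (s - t)*(2*s^2 - 6*s*t + 5*t^2) splits into three distinct lines over C (the quadratic factor has nonzero discriminant), so D_4.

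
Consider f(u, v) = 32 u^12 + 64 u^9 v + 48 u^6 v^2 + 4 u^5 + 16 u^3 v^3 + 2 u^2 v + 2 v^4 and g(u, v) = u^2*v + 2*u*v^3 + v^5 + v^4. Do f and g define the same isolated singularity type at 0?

Yes.

The Hessian of f at 0 is [[0, 0], [0, 0]] with rank 0, so corank 2. A Groebner basis of the Jacobian ideal J(f) in C{u,v} is {u^3, u^2/4 + v^3, u*v}; counting standard monomials gives mu = 5. Corank 2; j^3 = 2*u^2*v has shape L^2 M (L != M), so D-series; mu = 5 gives D_5. The Hessian of g at 0 is [[0, 0], [0, 0]] with rank 0, so corank 2. A Groebner basis of the Jacobian ideal J(g) in C{u,v} is {u*v^2, u*v + v^3, u^2 - 4*u*v}; counting standard monomials gives mu = 5. Corank 2; j^3 = u^2*v has shape L^2 M (L != M), so D-series; mu = 5 gives D_5. Both have type D_5, hence right-equivalent.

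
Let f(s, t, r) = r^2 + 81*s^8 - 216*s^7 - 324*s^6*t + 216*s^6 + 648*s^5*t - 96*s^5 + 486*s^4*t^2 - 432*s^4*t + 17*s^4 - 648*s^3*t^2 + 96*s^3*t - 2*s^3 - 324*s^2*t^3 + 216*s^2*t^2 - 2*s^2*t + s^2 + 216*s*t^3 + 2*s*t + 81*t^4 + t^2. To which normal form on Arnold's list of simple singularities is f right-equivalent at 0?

A_{3}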